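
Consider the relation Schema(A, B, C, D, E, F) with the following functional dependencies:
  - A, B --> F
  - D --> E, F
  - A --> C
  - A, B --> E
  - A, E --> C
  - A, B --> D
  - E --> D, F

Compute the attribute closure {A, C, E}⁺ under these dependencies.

{A, C, D, E, F}

Start with {A, C, E}.
E --> D, F applies; add {D, F} → now {A, C, D, E, F}.
No further FD applies.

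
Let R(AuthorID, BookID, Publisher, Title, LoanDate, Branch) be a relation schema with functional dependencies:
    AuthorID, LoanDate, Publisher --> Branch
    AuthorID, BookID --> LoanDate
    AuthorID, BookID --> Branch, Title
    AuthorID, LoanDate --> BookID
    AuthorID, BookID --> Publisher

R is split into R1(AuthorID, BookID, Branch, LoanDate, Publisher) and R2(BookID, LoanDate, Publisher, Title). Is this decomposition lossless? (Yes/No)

The shared attributes are {BookID, LoanDate, Publisher} and {BookID, LoanDate, Publisher}⁺ = {BookID, LoanDate, Publisher}.
Neither R1 nor R2 is contained in that closure, so the decomposition is lossy.

No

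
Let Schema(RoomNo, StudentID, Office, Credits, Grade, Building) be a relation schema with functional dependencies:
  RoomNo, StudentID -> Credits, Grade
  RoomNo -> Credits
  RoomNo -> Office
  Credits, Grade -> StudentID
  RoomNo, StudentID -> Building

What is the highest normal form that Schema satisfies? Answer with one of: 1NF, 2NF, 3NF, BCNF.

1NF

Candidate keys: {Grade, RoomNo}, {RoomNo, StudentID}. Prime attributes: {Grade, RoomNo, StudentID}.
RoomNo -> Credits breaks BCNF: {RoomNo}⁺ = {Credits, Office, RoomNo}, so {RoomNo} is not a superkey.
RoomNo -> Credits has non-prime {Credits} on the right and a non-superkey on the left, so 3NF fails.
{RoomNo} is a proper subset of the key {Grade, RoomNo}, and {RoomNo}⁺ contains the non-prime attributes {Credits, Office} — a partial dependency, so 2NF is violated.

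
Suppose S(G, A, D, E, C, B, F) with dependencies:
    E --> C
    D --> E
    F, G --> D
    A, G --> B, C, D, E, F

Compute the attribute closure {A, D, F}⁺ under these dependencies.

{A, C, D, E, F}

Start with {A, D, F}.
D --> E applies; add {E} → now {A, D, E, F}.
E --> C applies; add {C} → now {A, C, D, E, F}.
No further FD applies.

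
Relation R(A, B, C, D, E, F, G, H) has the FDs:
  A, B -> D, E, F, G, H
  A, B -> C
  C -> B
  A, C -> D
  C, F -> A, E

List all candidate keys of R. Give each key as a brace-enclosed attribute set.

{A, B}, {A, C}, {C, F}

{A, B}⁺ = {A, B, C, D, E, F, G, H} — all of the relation — so {A, B} is a candidate key.
{A, C}⁺ = {A, B, C, D, E, F, G, H} — all of the relation — so {A, C} is a candidate key.
{C, F}⁺ = {A, B, C, D, E, F, G, H} — all of the relation — so {C, F} is a candidate key.
These are minimal and exhaustive — every other superkey contains one of them.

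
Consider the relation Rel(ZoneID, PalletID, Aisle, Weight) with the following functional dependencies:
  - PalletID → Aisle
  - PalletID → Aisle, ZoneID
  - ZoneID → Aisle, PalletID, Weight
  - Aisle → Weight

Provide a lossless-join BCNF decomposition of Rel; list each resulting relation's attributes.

Candidate keys of the original relation: {PalletID}, {ZoneID}.
In {Aisle, PalletID, Weight, ZoneID}, {Aisle} is not a superkey ({Aisle}⁺ restricted to this set is {Aisle, Weight}), so split on Aisle → Weight into {Aisle, Weight} and {Aisle, PalletID, ZoneID}.
{Aisle, Weight} has no BCNF violation.
{Aisle, PalletID, ZoneID} has no BCNF violation.

{Aisle, PalletID, ZoneID}; {Aisle, Weight}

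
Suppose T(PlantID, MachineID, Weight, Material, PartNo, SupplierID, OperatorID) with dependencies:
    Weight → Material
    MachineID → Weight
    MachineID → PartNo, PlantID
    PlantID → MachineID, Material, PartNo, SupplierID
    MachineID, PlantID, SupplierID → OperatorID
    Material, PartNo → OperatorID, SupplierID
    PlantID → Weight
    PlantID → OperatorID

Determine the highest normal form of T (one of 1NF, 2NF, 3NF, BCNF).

2NF

Candidate keys: {MachineID}, {PlantID}. Prime attributes: {MachineID, PlantID}.
Weight → Material: {Weight}⁺ = {Material, Weight}, which is not all of the attributes, so the left side is not a superkey — BCNF is violated.
Weight → Material has non-prime {Material} on the right and a non-superkey on the left, so 3NF fails.
Every candidate key is a single attribute, so no partial dependency is possible; 2NF holds.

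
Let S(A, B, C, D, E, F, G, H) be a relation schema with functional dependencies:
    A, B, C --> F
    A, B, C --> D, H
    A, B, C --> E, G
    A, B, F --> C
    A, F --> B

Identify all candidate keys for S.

No FD produces {A}, so it must be in every candidate key.
{A, F}⁺ = {A, B, C, D, E, F, G, H} — all of the relation — so {A, F} is a candidate key.
{A, B, C}⁺ = {A, B, C, D, E, F, G, H} — all of the relation — so {A, B, C} is a candidate key.
No proper subset of any of these is a key, and no other minimal superkey exists.

{A, B, C}, {A, F}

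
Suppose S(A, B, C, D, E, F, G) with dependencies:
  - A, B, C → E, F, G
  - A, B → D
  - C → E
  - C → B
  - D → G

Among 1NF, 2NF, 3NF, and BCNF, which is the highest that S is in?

Candidate key: {A, C}. Prime attributes: {A, C}.
For A, B → D we have {A, B}⁺ = {A, B, D, G}; {A, B} is not a superkey, so BCNF fails.
Because {D} is non-prime and the left side of A, B → D is not a superkey, the relation is not in 3NF.
{C} is a proper subset of the key {A, C}, and {C}⁺ contains the non-prime attributes {B, E} — a partial dependency, so 2NF is violated.

1NF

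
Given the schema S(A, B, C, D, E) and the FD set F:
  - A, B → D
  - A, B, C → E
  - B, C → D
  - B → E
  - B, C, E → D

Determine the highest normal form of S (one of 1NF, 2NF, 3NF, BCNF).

Candidate key: {A, B, C}. Prime attributes: {A, B, C}.
For A, B → D we have {A, B}⁺ = {A, B, D, E}; {A, B} is not a superkey, so BCNF fails.
A, B → D has non-prime {D} on the right and a non-superkey on the left, so 3NF fails.
The proper key subset {B} of {A, B, C} determines non-prime {E}, so the relation is not even in 2NF.

1NF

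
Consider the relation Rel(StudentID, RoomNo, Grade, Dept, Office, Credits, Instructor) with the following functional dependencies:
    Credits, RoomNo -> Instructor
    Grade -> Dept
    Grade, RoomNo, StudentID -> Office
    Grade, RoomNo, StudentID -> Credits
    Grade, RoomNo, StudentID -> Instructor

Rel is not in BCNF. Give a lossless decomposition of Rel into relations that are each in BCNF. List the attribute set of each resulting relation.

{Credits, Grade, Office, RoomNo, StudentID}; {Credits, Instructor, RoomNo}; {Dept, Grade}

Candidate key of the original relation: {Grade, RoomNo, StudentID}.
Within {Credits, Dept, Grade, Instructor, Office, RoomNo, StudentID}: {Credits, RoomNo}⁺ ∩ {Credits, Dept, Grade, Instructor, Office, RoomNo, StudentID} = {Credits, Instructor, RoomNo}, not the whole set, so Credits, RoomNo -> Instructor violates BCNF; decompose into {Credits, Instructor, RoomNo} and {Credits, Dept, Grade, Office, RoomNo, StudentID}.
{Credits, Instructor, RoomNo} has no BCNF violation.
Within {Credits, Dept, Grade, Office, RoomNo, StudentID}: {Grade}⁺ ∩ {Credits, Dept, Grade, Office, RoomNo, StudentID} = {Dept, Grade}, not the whole set, so Grade -> Dept violates BCNF; decompose into {Dept, Grade} and {Credits, Grade, Office, RoomNo, StudentID}.
{Dept, Grade} has no BCNF violation.
{Credits, Grade, Office, RoomNo, StudentID} has no BCNF violation.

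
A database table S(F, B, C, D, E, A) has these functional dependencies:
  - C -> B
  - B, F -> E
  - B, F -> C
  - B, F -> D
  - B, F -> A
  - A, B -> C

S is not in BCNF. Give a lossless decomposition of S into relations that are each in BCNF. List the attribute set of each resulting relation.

Candidate keys of the original relation: {B, F}, {C, F}.
In {A, B, C, D, E, F}, {C} is not a superkey ({C}⁺ restricted to this set is {B, C}), so split on C -> B into {B, C} and {A, C, D, E, F}.
{B, C}: every determinant is a superkey — BCNF.
{A, C, D, E, F}: every determinant is a superkey — BCNF.

{A, C, D, E, F}; {B, C}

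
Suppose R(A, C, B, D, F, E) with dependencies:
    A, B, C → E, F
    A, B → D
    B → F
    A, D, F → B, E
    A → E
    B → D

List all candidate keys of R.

{A, B, C}, {A, C, D, F}

{A, C} never appear on the right of any FD, so every key must include all of them.
{A, B, C}⁺ = {A, B, C, D, E, F}, which is every attribute, so {A, B, C} is a candidate key.
{A, C, D, F}⁺ = {A, B, C, D, E, F}, which is every attribute, so {A, C, D, F} is a candidate key.
These are minimal and exhaustive — every other superkey contains one of them.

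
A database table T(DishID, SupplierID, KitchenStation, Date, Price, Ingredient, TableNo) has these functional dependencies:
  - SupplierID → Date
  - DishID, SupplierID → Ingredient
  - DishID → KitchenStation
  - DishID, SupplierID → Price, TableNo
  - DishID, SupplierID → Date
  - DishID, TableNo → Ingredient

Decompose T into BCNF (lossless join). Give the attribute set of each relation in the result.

{Date, SupplierID}; {DishID, Ingredient, TableNo}; {DishID, KitchenStation}; {DishID, Price, SupplierID, TableNo}

Candidate key of the original relation: {DishID, SupplierID}.
{Date, DishID, Ingredient, KitchenStation, Price, SupplierID, TableNo}: {SupplierID} determines {Date, SupplierID} here but is not a superkey — split on SupplierID → Date, giving {Date, SupplierID} and {DishID, Ingredient, KitchenStation, Price, SupplierID, TableNo}.
{Date, SupplierID} is in BCNF.
{DishID, Ingredient, KitchenStation, Price, SupplierID, TableNo}: {DishID} determines {DishID, KitchenStation} here but is not a superkey — split on DishID → KitchenStation, giving {DishID, KitchenStation} and {DishID, Ingredient, Price, SupplierID, TableNo}.
{DishID, KitchenStation} is in BCNF.
{DishID, Ingredient, Price, SupplierID, TableNo}: {DishID, TableNo} determines {DishID, Ingredient, TableNo} here but is not a superkey — split on DishID, TableNo → Ingredient, giving {DishID, Ingredient, TableNo} and {DishID, Price, SupplierID, TableNo}.
{DishID, Ingredient, TableNo} is in BCNF.
{DishID, Price, SupplierID, TableNo} is in BCNF.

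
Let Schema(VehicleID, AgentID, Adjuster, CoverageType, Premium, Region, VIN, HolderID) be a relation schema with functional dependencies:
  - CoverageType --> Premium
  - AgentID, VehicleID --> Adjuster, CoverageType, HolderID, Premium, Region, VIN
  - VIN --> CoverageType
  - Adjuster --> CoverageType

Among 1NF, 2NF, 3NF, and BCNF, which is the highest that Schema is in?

2NF

Candidate key: {AgentID, VehicleID}. Prime attributes: {AgentID, VehicleID}.
CoverageType --> Premium: {CoverageType}⁺ = {CoverageType, Premium}, which is not all of the attributes, so the left side is not a superkey — BCNF is violated.
CoverageType --> Premium determines the non-prime attribute {Premium} from a non-superkey — 3NF is violated.
Checking every proper subset of each key, none determines a non-prime attribute — 2NF is satisfied.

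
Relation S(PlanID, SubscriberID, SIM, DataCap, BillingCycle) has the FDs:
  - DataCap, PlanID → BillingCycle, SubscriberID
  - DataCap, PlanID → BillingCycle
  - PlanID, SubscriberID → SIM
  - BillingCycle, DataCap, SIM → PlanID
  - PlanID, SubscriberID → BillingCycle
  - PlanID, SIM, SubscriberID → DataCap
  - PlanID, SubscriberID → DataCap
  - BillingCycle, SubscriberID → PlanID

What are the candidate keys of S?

{BillingCycle, DataCap, SIM}, {BillingCycle, SubscriberID}, {DataCap, PlanID}, {PlanID, SubscriberID}

{BillingCycle, SubscriberID}⁺ = {BillingCycle, DataCap, PlanID, SIM, SubscriberID}, which is every attribute, so {BillingCycle, SubscriberID} is a candidate key.
{DataCap, PlanID}⁺ = {BillingCycle, DataCap, PlanID, SIM, SubscriberID}, which is every attribute, so {DataCap, PlanID} is a candidate key.
{PlanID, SubscriberID}⁺ = {BillingCycle, DataCap, PlanID, SIM, SubscriberID}, which is every attribute, so {PlanID, SubscriberID} is a candidate key.
{BillingCycle, DataCap, SIM}⁺ = {BillingCycle, DataCap, PlanID, SIM, SubscriberID}, which is every attribute, so {BillingCycle, DataCap, SIM} is a candidate key.
Any other superkey properly contains one of these, so there are no further candidate keys.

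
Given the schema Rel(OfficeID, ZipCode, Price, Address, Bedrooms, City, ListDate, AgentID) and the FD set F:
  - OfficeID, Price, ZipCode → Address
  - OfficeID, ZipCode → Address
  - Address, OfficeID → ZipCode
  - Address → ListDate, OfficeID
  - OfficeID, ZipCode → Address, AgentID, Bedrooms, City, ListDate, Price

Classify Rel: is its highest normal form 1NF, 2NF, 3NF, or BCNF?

Candidate keys: {Address}, {OfficeID, ZipCode}. Prime attributes: {Address, OfficeID, ZipCode}.
Each dependency's left side is a superkey — BCNF holds.

BCNF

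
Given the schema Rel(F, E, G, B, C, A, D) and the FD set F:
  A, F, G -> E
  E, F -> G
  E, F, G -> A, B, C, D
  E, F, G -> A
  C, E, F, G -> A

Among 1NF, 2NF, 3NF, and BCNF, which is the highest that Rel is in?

BCNF

Candidate keys: {A, F, G}, {E, F}. Prime attributes: {A, E, F, G}.
Each dependency's left side is a superkey — BCNF holds.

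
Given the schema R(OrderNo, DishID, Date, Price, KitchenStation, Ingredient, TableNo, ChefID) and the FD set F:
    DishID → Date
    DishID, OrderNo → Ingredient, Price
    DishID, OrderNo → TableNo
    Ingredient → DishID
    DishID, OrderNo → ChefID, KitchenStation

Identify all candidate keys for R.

{DishID, OrderNo}, {Ingredient, OrderNo}

Attributes never on any right-hand side: {OrderNo} — every candidate key must contain it.
Closure of {DishID, OrderNo} is {ChefID, Date, DishID, Ingredient, KitchenStation, OrderNo, Price, TableNo}, the whole schema; {DishID, OrderNo} is a candidate key.
Closure of {Ingredient, OrderNo} is {ChefID, Date, DishID, Ingredient, KitchenStation, OrderNo, Price, TableNo}, the whole schema; {Ingredient, OrderNo} is a candidate key.
These are minimal and exhaustive — every other superkey contains one of them.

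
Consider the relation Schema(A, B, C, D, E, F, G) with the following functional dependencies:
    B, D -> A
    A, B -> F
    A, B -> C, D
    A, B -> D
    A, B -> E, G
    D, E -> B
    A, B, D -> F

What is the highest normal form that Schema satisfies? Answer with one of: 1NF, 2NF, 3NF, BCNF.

BCNF

Candidate keys: {A, B}, {B, D}, {D, E}. Prime attributes: {A, B, D, E}.
Every FD has a superkey on the left, so the relation is in BCNF.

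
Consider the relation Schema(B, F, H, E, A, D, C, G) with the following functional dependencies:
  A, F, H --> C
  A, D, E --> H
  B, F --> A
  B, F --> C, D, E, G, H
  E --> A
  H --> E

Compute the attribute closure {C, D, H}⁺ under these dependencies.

Start with {C, D, H}.
H --> E applies; add {E} → now {C, D, E, H}.
E --> A applies; add {A} → now {A, C, D, E, H}.
No further FD applies.

{A, C, D, E, H}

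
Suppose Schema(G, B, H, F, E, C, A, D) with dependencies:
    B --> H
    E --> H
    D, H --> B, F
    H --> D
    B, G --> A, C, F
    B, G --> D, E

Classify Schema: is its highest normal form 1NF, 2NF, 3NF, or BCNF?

Candidate keys: {B, G}, {E, G}, {G, H}. Prime attributes: {B, E, G, H}.
B --> H breaks BCNF: {B}⁺ = {B, D, F, H}, so {B} is not a superkey.
Because {F} is non-prime and the left side of D, H --> B, F is not a superkey, the relation is not in 3NF.
Since {B} ⊂ {B, G} and {B}⁺ ⊇ {D, F} with {D, F} non-prime, there is a partial dependency; 2NF fails.

1NF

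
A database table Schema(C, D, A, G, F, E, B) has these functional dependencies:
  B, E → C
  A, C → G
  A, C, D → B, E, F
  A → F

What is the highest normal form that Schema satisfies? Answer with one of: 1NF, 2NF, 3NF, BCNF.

1NF

Candidate keys: {A, B, D, E}, {A, C, D}. Prime attributes: {A, B, C, D, E}.
B, E → C breaks BCNF: {B, E}⁺ = {B, C, E}, so {B, E} is not a superkey.
A, C → G has non-prime {G} on the right and a non-superkey on the left, so 3NF fails.
{A} is a proper subset of the key {A, C, D}, and {A}⁺ contains the non-prime attribute {F} — a partial dependency, so 2NF is violated.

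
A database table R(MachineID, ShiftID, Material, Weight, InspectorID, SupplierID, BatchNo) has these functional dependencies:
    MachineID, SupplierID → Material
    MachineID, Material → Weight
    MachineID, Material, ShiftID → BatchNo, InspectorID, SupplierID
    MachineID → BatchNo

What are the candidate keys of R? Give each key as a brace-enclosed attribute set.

{MachineID, ShiftID} never appear on the right of any FD, so every key must include all of them.
{MachineID, Material, ShiftID}⁺ = {BatchNo, InspectorID, MachineID, Material, ShiftID, SupplierID, Weight}, which is every attribute, so {MachineID, Material, ShiftID} is a candidate key.
{MachineID, ShiftID, SupplierID}⁺ = {BatchNo, InspectorID, MachineID, Material, ShiftID, SupplierID, Weight}, which is every attribute, so {MachineID, ShiftID, SupplierID} is a candidate key.
These are minimal and exhaustive — every other superkey contains one of them.

{MachineID, Material, ShiftID}, {MachineID, ShiftID, SupplierID}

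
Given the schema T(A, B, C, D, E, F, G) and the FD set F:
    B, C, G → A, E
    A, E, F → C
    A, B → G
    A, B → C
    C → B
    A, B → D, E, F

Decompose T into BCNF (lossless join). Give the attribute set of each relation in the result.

{A, C, D, E, F, G}; {B, C}

Candidate keys of the original relation: {A, B}, {A, C}, {A, E, F}, {C, G}.
Within {A, B, C, D, E, F, G}: {C}⁺ ∩ {A, B, C, D, E, F, G} = {B, C}, not the whole set, so C → B violates BCNF; decompose into {B, C} and {A, C, D, E, F, G}.
{B, C} is in BCNF.
{A, C, D, E, F, G} is in BCNF.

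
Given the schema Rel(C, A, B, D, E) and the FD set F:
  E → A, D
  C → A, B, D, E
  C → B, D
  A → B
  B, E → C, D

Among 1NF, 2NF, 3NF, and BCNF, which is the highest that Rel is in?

Candidate keys: {C}, {E}. Prime attributes: {C, E}.
A → B breaks BCNF: {A}⁺ = {A, B}, so {A} is not a superkey.
A → B has non-prime {B} on the right and a non-superkey on the left, so 3NF fails.
Every candidate key is a single attribute, so no partial dependency is possible; 2NF holds.

2NF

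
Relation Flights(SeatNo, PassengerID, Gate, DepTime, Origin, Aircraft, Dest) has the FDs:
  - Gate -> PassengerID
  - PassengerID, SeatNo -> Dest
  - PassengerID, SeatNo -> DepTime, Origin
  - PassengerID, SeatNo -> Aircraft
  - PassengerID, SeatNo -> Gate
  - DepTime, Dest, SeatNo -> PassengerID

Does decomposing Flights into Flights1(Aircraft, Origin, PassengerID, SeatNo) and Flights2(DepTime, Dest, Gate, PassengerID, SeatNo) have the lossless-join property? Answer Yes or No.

The shared attributes are {PassengerID, SeatNo} and {PassengerID, SeatNo}⁺ = {Aircraft, DepTime, Dest, Gate, Origin, PassengerID, SeatNo}.
Flights1 is contained in that closure, so Flights1 ∩ Flights2 -> Flights1 holds and the join is lossless.

Yes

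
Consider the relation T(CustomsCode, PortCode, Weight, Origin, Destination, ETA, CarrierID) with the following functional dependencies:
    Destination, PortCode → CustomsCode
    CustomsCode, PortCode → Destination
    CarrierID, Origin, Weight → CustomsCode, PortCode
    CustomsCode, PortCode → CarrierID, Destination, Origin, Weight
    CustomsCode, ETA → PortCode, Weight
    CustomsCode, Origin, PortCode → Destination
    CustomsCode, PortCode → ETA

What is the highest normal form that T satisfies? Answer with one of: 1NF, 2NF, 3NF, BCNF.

BCNF

Candidate keys: {CarrierID, Origin, Weight}, {CustomsCode, ETA}, {CustomsCode, PortCode}, {Destination, PortCode}. Prime attributes: {CarrierID, CustomsCode, Destination, ETA, Origin, PortCode, Weight}.
Each dependency's left side is a superkey — BCNF holds.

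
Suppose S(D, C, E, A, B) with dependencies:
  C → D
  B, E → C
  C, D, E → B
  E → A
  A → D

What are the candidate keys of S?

{B, E}, {C, E}

{E} never appears on the right of any FD, so every key must include it.
{B, E}⁺ = {A, B, C, D, E}, which is every attribute, so {B, E} is a candidate key.
{C, E}⁺ = {A, B, C, D, E}, which is every attribute, so {C, E} is a candidate key.
No proper subset of any of these is a key, and no other minimal superkey exists.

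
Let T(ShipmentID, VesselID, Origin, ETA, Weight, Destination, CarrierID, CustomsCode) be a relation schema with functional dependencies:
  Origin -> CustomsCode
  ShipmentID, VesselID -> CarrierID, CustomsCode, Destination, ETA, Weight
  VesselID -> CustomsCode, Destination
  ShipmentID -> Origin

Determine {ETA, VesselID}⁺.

{CustomsCode, Destination, ETA, VesselID}

Start with {ETA, VesselID}.
VesselID -> CustomsCode, Destination applies; add {CustomsCode, Destination} → now {CustomsCode, Destination, ETA, VesselID}.
No further FD applies.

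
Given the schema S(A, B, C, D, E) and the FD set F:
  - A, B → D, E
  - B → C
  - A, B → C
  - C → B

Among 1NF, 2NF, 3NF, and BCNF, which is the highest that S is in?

Candidate keys: {A, B}, {A, C}. Prime attributes: {A, B, C}.
B → C: {B}⁺ = {B, C}, which is not all of the attributes, so the left side is not a superkey — BCNF is violated.
Its right-hand attributes {C} are all prime, as are those of every other non-superkey FD — the relation is in 3NF.

3NF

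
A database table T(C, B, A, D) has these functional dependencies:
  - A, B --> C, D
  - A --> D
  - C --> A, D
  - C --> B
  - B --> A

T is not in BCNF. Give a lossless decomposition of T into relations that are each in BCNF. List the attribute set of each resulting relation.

Candidate keys of the original relation: {B}, {C}.
Within {A, B, C, D}: {A}⁺ ∩ {A, B, C, D} = {A, D}, not the whole set, so A --> D violates BCNF; decompose into {A, D} and {A, B, C}.
{A, D} is in BCNF.
{A, B, C} is in BCNF.

{A, B, C}; {A, D}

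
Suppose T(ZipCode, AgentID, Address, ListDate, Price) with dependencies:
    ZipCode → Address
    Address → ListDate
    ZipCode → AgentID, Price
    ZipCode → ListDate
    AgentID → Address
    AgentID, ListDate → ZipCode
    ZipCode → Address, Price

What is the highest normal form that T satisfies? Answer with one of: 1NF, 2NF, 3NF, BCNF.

2NF

Candidate keys: {AgentID}, {ZipCode}. Prime attributes: {AgentID, ZipCode}.
For Address → ListDate we have {Address}⁺ = {Address, ListDate}; {Address} is not a superkey, so BCNF fails.
Because {ListDate} is non-prime and the left side of Address → ListDate is not a superkey, the relation is not in 3NF.
Every candidate key is a single attribute, so no partial dependency is possible; 2NF holds.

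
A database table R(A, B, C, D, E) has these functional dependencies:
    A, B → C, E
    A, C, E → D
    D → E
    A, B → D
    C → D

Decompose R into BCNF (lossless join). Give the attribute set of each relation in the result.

{A, B, C}; {C, D}; {C, E}; {D, E}

Candidate key of the original relation: {A, B}.
{A, B, C, D, E}: {A, C, E} determines {A, C, D, E} here but is not a superkey — split on A, C, E → D, giving {A, C, D, E} and {A, B, C, E}.
{A, C, D, E}: {D} determines {D, E} here but is not a superkey — split on D → E, giving {D, E} and {A, C, D}.
{D, E} is in BCNF.
{A, C, D}: {C} determines {C, D} here but is not a superkey — split on C → D, giving {C, D} and {A, C}.
{C, D} is in BCNF.
{A, C} is in BCNF.
{A, B, C, E}: {C} determines {C, E} here but is not a superkey — split on C → E, giving {C, E} and {A, B, C}.
{C, E} is in BCNF.
{A, B, C} is in BCNF.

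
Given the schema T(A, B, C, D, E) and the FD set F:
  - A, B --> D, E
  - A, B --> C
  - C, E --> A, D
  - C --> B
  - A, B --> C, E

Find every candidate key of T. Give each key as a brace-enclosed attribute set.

{A, B} is a candidate key since {A, B}⁺ = {A, B, C, D, E} covers every attribute.
{A, C} is a candidate key since {A, C}⁺ = {A, B, C, D, E} covers every attribute.
{C, E} is a candidate key since {C, E}⁺ = {A, B, C, D, E} covers every attribute.
No proper subset of any of these is a key, and no other minimal superkey exists.

{A, B}, {A, C}, {C, E}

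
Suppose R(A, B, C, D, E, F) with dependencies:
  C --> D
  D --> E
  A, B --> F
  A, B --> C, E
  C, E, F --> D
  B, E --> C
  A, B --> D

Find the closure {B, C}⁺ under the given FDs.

Start with {B, C}.
C --> D applies; add {D} → now {B, C, D}.
D --> E applies; add {E} → now {B, C, D, E}.
No further FD applies.

{B, C, D, E}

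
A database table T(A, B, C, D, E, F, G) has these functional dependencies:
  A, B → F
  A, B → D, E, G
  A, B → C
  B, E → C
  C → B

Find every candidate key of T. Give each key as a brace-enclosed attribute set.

{A} never appears on the right of any FD, so every key must include it.
{A, B}⁺ = {A, B, C, D, E, F, G} — all of the relation — so {A, B} is a candidate key.
{A, C}⁺ = {A, B, C, D, E, F, G} — all of the relation — so {A, C} is a candidate key.
Any other superkey properly contains one of these, so there are no further candidate keys.

{A, B}, {A, C}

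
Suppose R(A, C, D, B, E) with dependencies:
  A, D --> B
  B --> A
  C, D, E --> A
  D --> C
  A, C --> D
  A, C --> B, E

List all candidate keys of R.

{A, C}⁺ = {A, B, C, D, E}, which is every attribute, so {A, C} is a candidate key.
{A, D}⁺ = {A, B, C, D, E}, which is every attribute, so {A, D} is a candidate key.
{B, C}⁺ = {A, B, C, D, E}, which is every attribute, so {B, C} is a candidate key.
{B, D}⁺ = {A, B, C, D, E}, which is every attribute, so {B, D} is a candidate key.
{D, E}⁺ = {A, B, C, D, E}, which is every attribute, so {D, E} is a candidate key.
No proper subset of any of these is a key, and no other minimal superkey exists.

{A, C}, {A, D}, {B, C}, {B, D}, {D, E}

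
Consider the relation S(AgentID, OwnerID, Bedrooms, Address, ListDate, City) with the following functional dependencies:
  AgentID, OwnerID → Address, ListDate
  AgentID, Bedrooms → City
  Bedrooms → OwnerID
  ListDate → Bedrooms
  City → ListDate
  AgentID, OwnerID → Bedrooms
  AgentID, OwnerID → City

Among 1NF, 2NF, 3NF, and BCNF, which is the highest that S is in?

3NF

Candidate keys: {AgentID, Bedrooms}, {AgentID, City}, {AgentID, ListDate}, {AgentID, OwnerID}. Prime attributes: {AgentID, Bedrooms, City, ListDate, OwnerID}.
Bedrooms → OwnerID breaks BCNF: {Bedrooms}⁺ = {Bedrooms, OwnerID}, so {Bedrooms} is not a superkey.
Its right-hand attributes {OwnerID} are all prime, as are those of every other non-superkey FD — the relation is in 3NF.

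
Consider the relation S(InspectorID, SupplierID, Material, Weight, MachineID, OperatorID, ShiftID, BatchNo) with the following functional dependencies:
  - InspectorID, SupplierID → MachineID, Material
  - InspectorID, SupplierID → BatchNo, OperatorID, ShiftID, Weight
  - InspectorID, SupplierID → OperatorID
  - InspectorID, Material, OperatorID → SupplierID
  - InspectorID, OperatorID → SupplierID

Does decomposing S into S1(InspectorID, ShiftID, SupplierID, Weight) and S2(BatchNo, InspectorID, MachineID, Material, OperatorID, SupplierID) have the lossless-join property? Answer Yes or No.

Common attributes: {InspectorID, SupplierID}; their closure is {BatchNo, InspectorID, MachineID, Material, OperatorID, ShiftID, SupplierID, Weight}.
S1 is contained in that closure, so S1 ∩ S2 → S1 holds and the join is lossless.

Yes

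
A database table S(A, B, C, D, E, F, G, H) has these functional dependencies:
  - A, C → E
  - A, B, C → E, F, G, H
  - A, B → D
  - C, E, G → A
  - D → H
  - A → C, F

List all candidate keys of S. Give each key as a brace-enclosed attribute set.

Attributes never on any right-hand side: {B} — every candidate key must contain it.
{A, B}⁺ = {A, B, C, D, E, F, G, H}, which is every attribute, so {A, B} is a candidate key.
{B, C, E, G}⁺ = {A, B, C, D, E, F, G, H}, which is every attribute, so {B, C, E, G} is a candidate key.
Any other superkey properly contains one of these, so there are no further candidate keys.

{A, B}, {B, C, E, G}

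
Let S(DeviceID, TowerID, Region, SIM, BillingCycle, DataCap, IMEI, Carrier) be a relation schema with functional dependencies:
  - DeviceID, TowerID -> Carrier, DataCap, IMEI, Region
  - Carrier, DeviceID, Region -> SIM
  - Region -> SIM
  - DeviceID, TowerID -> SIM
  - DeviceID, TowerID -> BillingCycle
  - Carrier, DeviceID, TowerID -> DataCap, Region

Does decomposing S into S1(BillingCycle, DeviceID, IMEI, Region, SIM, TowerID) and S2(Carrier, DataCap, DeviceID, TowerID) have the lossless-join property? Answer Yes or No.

Yes

Common attributes: {DeviceID, TowerID}; their closure is {BillingCycle, Carrier, DataCap, DeviceID, IMEI, Region, SIM, TowerID}.
S1 is contained in that closure, so S1 ∩ S2 -> S1 holds and the join is lossless.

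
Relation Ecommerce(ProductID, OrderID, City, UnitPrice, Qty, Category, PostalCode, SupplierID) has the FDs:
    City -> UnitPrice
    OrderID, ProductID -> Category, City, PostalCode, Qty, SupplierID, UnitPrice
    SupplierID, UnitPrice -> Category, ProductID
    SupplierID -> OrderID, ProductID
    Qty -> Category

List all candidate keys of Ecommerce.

{OrderID, ProductID}, {SupplierID}

{SupplierID}⁺ = {Category, City, OrderID, PostalCode, ProductID, Qty, SupplierID, UnitPrice}, which is every attribute, so {SupplierID} is a candidate key.
{OrderID, ProductID}⁺ = {Category, City, OrderID, PostalCode, ProductID, Qty, SupplierID, UnitPrice}, which is every attribute, so {OrderID, ProductID} is a candidate key.
Any other superkey properly contains one of these, so there are no further candidate keys.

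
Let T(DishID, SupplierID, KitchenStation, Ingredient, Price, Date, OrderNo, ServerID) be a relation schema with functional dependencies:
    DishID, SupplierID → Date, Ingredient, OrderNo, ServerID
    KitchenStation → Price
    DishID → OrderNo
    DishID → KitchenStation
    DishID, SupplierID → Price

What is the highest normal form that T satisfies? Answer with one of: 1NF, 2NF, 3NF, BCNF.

1NF

Candidate key: {DishID, SupplierID}. Prime attributes: {DishID, SupplierID}.
For KitchenStation → Price we have {KitchenStation}⁺ = {KitchenStation, Price}; {KitchenStation} is not a superkey, so BCNF fails.
KitchenStation → Price determines the non-prime attribute {Price} from a non-superkey — 3NF is violated.
{DishID} is a proper subset of the key {DishID, SupplierID}, and {DishID}⁺ contains the non-prime attributes {KitchenStation, OrderNo, Price} — a partial dependency, so 2NF is violated.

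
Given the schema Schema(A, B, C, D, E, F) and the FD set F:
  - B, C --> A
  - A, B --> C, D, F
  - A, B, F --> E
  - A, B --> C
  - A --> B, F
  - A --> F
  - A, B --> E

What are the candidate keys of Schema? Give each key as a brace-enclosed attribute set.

{A}⁺ = {A, B, C, D, E, F} — all of the relation — so {A} is a candidate key.
{B, C}⁺ = {A, B, C, D, E, F} — all of the relation — so {B, C} is a candidate key.
These are minimal and exhaustive — every other superkey contains one of them.

{A}, {B, C}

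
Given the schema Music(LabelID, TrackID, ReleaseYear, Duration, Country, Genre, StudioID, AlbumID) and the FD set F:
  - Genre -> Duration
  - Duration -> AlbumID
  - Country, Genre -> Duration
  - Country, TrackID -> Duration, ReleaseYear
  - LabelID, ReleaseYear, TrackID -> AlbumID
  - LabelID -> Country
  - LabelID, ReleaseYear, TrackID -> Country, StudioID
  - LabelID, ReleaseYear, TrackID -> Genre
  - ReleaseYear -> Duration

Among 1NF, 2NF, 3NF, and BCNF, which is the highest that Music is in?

Candidate key: {LabelID, TrackID}. Prime attributes: {LabelID, TrackID}.
Genre -> Duration breaks BCNF: {Genre}⁺ = {AlbumID, Duration, Genre}, so {Genre} is not a superkey.
Genre -> Duration determines the non-prime attribute {Duration} from a non-superkey — 3NF is violated.
{LabelID} is a proper subset of the key {LabelID, TrackID}, and {LabelID}⁺ contains the non-prime attribute {Country} — a partial dependency, so 2NF is violated.

1NF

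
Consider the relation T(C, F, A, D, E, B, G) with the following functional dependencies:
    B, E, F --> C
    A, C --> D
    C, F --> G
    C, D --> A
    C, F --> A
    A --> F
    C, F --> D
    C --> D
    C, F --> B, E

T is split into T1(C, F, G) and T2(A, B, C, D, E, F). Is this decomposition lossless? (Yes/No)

Yes

T1 ∩ T2 = {C, F}; its closure under F is {A, B, C, D, E, F, G}.
Since T1 ⊆ {A, B, C, D, E, F, G}, the intersection is a superkey of T1; the decomposition is lossless.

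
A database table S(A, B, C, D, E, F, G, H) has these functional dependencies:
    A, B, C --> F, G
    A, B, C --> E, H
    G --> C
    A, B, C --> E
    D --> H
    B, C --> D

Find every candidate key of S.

{A, B, C}, {A, B, G}

Attributes never on any right-hand side: {A, B} — every candidate key must contain all of them.
{A, B, C} is a candidate key since {A, B, C}⁺ = {A, B, C, D, E, F, G, H} covers every attribute.
{A, B, G} is a candidate key since {A, B, G}⁺ = {A, B, C, D, E, F, G, H} covers every attribute.
Any other superkey properly contains one of these, so there are no further candidate keys.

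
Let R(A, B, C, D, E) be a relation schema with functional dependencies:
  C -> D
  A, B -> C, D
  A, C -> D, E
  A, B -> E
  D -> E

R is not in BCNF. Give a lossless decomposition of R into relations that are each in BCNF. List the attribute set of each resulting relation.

Candidate key of the original relation: {A, B}.
{A, B, C, D, E}: {C} determines {C, D, E} here but is not a superkey — split on C -> D, E, giving {C, D, E} and {A, B, C}.
{C, D, E}: {D} determines {D, E} here but is not a superkey — split on D -> E, giving {D, E} and {C, D}.
{D, E} is in BCNF.
{C, D} is in BCNF.
{A, B, C} is in BCNF.

{A, B, C}; {C, D}; {D, E}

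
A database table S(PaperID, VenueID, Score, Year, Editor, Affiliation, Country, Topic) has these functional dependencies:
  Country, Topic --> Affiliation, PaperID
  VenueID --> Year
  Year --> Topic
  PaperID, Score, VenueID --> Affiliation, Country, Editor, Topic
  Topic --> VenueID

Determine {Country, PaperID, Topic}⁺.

Start with {Country, PaperID, Topic}.
Country, Topic --> Affiliation, PaperID applies; add {Affiliation} → now {Affiliation, Country, PaperID, Topic}.
Topic --> VenueID applies; add {VenueID} → now {Affiliation, Country, PaperID, Topic, VenueID}.
VenueID --> Year applies; add {Year} → now {Affiliation, Country, PaperID, Topic, VenueID, Year}.
No further FD applies.

{Affiliation, Country, PaperID, Topic, VenueID, Year}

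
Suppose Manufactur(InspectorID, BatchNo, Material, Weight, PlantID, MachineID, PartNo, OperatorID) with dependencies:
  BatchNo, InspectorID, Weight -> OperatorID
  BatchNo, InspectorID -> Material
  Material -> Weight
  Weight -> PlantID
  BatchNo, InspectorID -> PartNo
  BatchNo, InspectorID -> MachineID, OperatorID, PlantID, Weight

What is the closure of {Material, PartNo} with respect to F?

{Material, PartNo, PlantID, Weight}

Start with {Material, PartNo}.
Material -> Weight applies; add {Weight} → now {Material, PartNo, Weight}.
Weight -> PlantID applies; add {PlantID} → now {Material, PartNo, PlantID, Weight}.
No further FD applies.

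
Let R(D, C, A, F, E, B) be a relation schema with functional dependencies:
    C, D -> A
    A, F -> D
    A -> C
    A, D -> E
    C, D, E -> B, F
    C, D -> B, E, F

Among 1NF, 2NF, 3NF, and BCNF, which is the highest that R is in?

3NF

Candidate keys: {A, D}, {A, F}, {C, D}. Prime attributes: {A, C, D, F}.
A -> C: {A}⁺ = {A, C}, which is not all of the attributes, so the left side is not a superkey — BCNF is violated.
Since {C} ⊆ prime attributes and every other non-superkey FD also has a prime right side, the schema is in 3NF.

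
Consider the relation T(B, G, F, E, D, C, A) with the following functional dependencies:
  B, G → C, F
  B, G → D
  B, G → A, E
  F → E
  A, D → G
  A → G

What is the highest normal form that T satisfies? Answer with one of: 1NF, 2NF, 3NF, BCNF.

2NF

Candidate keys: {A, B}, {B, G}. Prime attributes: {A, B, G}.
F → E breaks BCNF: {F}⁺ = {E, F}, so {F} is not a superkey.
F → E has non-prime {E} on the right and a non-superkey on the left, so 3NF fails.
Checking every proper subset of each key, none determines a non-prime attribute — 2NF is satisfied.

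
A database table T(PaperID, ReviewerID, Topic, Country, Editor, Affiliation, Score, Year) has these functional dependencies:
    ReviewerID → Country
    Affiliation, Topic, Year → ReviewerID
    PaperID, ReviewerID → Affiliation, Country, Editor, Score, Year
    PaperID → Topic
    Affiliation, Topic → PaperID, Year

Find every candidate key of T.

{Affiliation, PaperID}, {Affiliation, Topic}, {PaperID, ReviewerID}

{Affiliation, PaperID}⁺ = {Affiliation, Country, Editor, PaperID, ReviewerID, Score, Topic, Year} — all of the relation — so {Affiliation, PaperID} is a candidate key.
{Affiliation, Topic}⁺ = {Affiliation, Country, Editor, PaperID, ReviewerID, Score, Topic, Year} — all of the relation — so {Affiliation, Topic} is a candidate key.
{PaperID, ReviewerID}⁺ = {Affiliation, Country, Editor, PaperID, ReviewerID, Score, Topic, Year} — all of the relation — so {PaperID, ReviewerID} is a candidate key.
Any other superkey properly contains one of these, so there are no further candidate keys.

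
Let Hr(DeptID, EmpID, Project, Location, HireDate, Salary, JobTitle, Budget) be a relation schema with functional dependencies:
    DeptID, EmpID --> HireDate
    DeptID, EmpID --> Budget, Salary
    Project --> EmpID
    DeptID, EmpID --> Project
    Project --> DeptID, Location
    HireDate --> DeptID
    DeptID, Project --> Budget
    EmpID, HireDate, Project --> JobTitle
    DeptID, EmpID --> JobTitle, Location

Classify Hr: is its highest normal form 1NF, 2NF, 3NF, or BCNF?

Candidate keys: {DeptID, EmpID}, {EmpID, HireDate}, {Project}. Prime attributes: {DeptID, EmpID, HireDate, Project}.
HireDate --> DeptID: {HireDate}⁺ = {DeptID, HireDate}, which is not all of the attributes, so the left side is not a superkey — BCNF is violated.
Its right-hand attributes {DeptID} are all prime, as are those of every other non-superkey FD — the relation is in 3NF.

3NF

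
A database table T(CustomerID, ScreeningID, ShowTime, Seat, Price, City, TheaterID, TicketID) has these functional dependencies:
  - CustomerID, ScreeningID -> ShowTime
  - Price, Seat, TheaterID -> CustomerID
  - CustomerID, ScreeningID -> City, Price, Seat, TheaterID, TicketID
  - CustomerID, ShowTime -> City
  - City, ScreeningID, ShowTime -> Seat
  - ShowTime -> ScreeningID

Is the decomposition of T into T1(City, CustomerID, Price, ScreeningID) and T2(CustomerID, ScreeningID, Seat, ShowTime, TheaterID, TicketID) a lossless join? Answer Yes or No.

Yes

T1 ∩ T2 = {CustomerID, ScreeningID}; its closure under F is {City, CustomerID, Price, ScreeningID, Seat, ShowTime, TheaterID, TicketID}.
This includes all of T1, so the common attributes are a superkey of T1 — the join is lossless.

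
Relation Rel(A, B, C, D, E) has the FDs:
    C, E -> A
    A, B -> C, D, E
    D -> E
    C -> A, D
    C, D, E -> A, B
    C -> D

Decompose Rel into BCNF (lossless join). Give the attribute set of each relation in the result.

{A, B, C, D}; {D, E}

Candidate keys of the original relation: {A, B}, {C}.
Within {A, B, C, D, E}: {D}⁺ ∩ {A, B, C, D, E} = {D, E}, not the whole set, so D -> E violates BCNF; decompose into {D, E} and {A, B, C, D}.
{D, E} has no BCNF violation.
{A, B, C, D} has no BCNF violation.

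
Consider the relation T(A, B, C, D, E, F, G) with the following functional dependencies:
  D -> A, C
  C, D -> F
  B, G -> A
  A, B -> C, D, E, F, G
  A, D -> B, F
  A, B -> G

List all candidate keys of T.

Closure of {D} is {A, B, C, D, E, F, G}, the whole schema; {D} is a candidate key.
Closure of {A, B} is {A, B, C, D, E, F, G}, the whole schema; {A, B} is a candidate key.
Closure of {B, G} is {A, B, C, D, E, F, G}, the whole schema; {B, G} is a candidate key.
These are minimal and exhaustive — every other superkey contains one of them.

{A, B}, {B, G}, {D}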